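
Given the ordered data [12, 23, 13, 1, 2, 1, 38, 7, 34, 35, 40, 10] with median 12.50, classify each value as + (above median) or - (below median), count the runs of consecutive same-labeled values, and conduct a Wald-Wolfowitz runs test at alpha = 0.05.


Step 1: Compute median = 12.50; label A = above, B = below.
Labels in order: BAABBBABAAAB  (n_A = 6, n_B = 6)
Step 2: Count runs R = 7.
Step 3: Under H0 (random ordering), E[R] = 2*n_A*n_B/(n_A+n_B) + 1 = 2*6*6/12 + 1 = 7.0000.
        Var[R] = 2*n_A*n_B*(2*n_A*n_B - n_A - n_B) / ((n_A+n_B)^2 * (n_A+n_B-1)) = 4320/1584 = 2.7273.
        SD[R] = 1.6514.
Step 4: R = E[R], so z = 0 with no continuity correction.
Step 5: Two-sided p-value via normal approximation = 2*(1 - Phi(|z|)) = 1.000000.
Step 6: alpha = 0.05. fail to reject H0.

R = 7, z = 0.0000, p = 1.000000, fail to reject H0.


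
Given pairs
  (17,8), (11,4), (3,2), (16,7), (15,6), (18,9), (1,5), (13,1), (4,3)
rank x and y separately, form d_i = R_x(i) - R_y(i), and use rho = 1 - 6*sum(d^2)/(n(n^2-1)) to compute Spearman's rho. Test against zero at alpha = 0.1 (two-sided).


Step 1: Rank x and y separately (midranks; no ties here).
rank(x): 17->8, 11->4, 3->2, 16->7, 15->6, 18->9, 1->1, 13->5, 4->3
rank(y): 8->8, 4->4, 2->2, 7->7, 6->6, 9->9, 5->5, 1->1, 3->3
Step 2: d_i = R_x(i) - R_y(i); compute d_i^2.
  (8-8)^2=0, (4-4)^2=0, (2-2)^2=0, (7-7)^2=0, (6-6)^2=0, (9-9)^2=0, (1-5)^2=16, (5-1)^2=16, (3-3)^2=0
sum(d^2) = 32.
Step 3: rho = 1 - 6*32 / (9*(9^2 - 1)) = 1 - 192/720 = 0.733333.
Step 4: Under H0, t = rho * sqrt((n-2)/(1-rho^2)) = 2.8538 ~ t(7).
Step 5: Two-sided p-value from the t-distribution with 7 df = 0.024554.
Step 6: alpha = 0.1. reject H0.

rho = 0.7333, p = 0.024554, reject H0 at alpha = 0.1.


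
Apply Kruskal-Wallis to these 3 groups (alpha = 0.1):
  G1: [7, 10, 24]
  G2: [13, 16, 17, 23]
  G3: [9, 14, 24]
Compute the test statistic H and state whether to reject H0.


Step 1: Combine all N = 10 observations and assign midranks.
sorted (value, group, rank): (7,G1,1), (9,G3,2), (10,G1,3), (13,G2,4), (14,G3,5), (16,G2,6), (17,G2,7), (23,G2,8), (24,G1,9.5), (24,G3,9.5)
Step 2: Sum ranks within each group.
R_1 = 13.5 (n_1 = 3)
R_2 = 25 (n_2 = 4)
R_3 = 16.5 (n_3 = 3)
Step 3: H = 12/(N(N+1)) * sum(R_i^2/n_i) - 3(N+1)
     = 12/(10*11) * (13.5^2/3 + 25^2/4 + 16.5^2/3) - 3*11
     = 0.109091 * 307.75 - 33
     = 0.572727.
Step 4: Ties present; correction factor C = 1 - 6/(10^3 - 10) = 0.993939. Corrected H = 0.572727 / 0.993939 = 0.576220.
Step 5: Under H0, H ~ chi^2(2); p-value = 0.749679.
Step 6: alpha = 0.1. fail to reject H0.

H = 0.5762, df = 2, p = 0.749679, fail to reject H0.


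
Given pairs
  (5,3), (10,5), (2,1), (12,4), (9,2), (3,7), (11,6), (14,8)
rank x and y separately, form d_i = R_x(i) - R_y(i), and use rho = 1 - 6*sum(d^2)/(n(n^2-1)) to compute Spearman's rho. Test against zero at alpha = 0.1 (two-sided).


Step 1: Rank x and y separately (midranks; no ties here).
rank(x): 5->3, 10->5, 2->1, 12->7, 9->4, 3->2, 11->6, 14->8
rank(y): 3->3, 5->5, 1->1, 4->4, 2->2, 7->7, 6->6, 8->8
Step 2: d_i = R_x(i) - R_y(i); compute d_i^2.
  (3-3)^2=0, (5-5)^2=0, (1-1)^2=0, (7-4)^2=9, (4-2)^2=4, (2-7)^2=25, (6-6)^2=0, (8-8)^2=0
sum(d^2) = 38.
Step 3: rho = 1 - 6*38 / (8*(8^2 - 1)) = 1 - 228/504 = 0.547619.
Step 4: Under H0, t = rho * sqrt((n-2)/(1-rho^2)) = 1.6031 ~ t(6).
Step 5: Two-sided p-value from the t-distribution with 6 df = 0.160026.
Step 6: alpha = 0.1. fail to reject H0.

rho = 0.5476, p = 0.160026, fail to reject H0 at alpha = 0.1.


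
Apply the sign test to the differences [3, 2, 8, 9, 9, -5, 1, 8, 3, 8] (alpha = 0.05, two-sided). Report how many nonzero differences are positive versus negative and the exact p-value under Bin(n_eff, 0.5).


Step 1: Discard zero differences. Original n = 10; n_eff = number of nonzero differences = 10.
Nonzero differences (with sign): +3, +2, +8, +9, +9, -5, +1, +8, +3, +8
Step 2: Count signs: positive = 9, negative = 1.
Step 3: Under H0: P(positive) = 0.5, so the number of positives S ~ Bin(10, 0.5).
Step 4: Two-sided exact p-value = sum of Bin(10,0.5) probabilities at or below the observed probability = 0.021484.
Step 5: alpha = 0.05. reject H0.

n_eff = 10, pos = 9, neg = 1, p = 0.021484, reject H0.


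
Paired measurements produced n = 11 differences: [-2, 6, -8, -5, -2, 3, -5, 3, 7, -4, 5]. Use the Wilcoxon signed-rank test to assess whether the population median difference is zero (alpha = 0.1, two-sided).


Step 1: Drop any zero differences (none here) and take |d_i|.
|d| = [2, 6, 8, 5, 2, 3, 5, 3, 7, 4, 5]
Step 2: Midrank |d_i| (ties get averaged ranks).
ranks: |2|->1.5, |6|->9, |8|->11, |5|->7, |2|->1.5, |3|->3.5, |5|->7, |3|->3.5, |7|->10, |4|->5, |5|->7
Step 3: Attach original signs; sum ranks with positive sign and with negative sign.
W+ = 9 + 3.5 + 3.5 + 10 + 7 = 33
W- = 1.5 + 11 + 7 + 1.5 + 7 + 5 = 33
(Check: W+ + W- = 66 should equal n(n+1)/2 = 66.)
Step 4: Test statistic W = min(W+, W-) = 33.
Step 5: Ties in |d|, so use the tie-corrected normal approximation.
        E[W] = n(n+1)/4 = 11*12/4 = 33.
        Tie groups: |d|=2 (t=2), |d|=3 (t=2), |d|=5 (t=3); sum(t^3 - t) = 36.
        Var[W] = n(n+1)(2n+1)/24 - sum(t^3-t)/48 = 3036/24 - 36/48 = 125.75.
        z = (W - E[W]) / sqrt(Var[W]) = (33 - 33) / 11.2138 = 0.0000.
        Two-sided p = 2*Phi(z) = 1.000000.
Step 6: alpha = 0.1. fail to reject H0.

W+ = 33, W- = 33, W = min = 33, p = 1.000000, fail to reject H0.


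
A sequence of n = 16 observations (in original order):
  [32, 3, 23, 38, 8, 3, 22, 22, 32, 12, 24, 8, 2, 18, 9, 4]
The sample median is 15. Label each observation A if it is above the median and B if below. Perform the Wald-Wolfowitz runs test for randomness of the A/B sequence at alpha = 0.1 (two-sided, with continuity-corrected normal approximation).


Step 1: Compute median = 15; label A = above, B = below.
Labels in order: ABAABBAAABABBABB  (n_A = 8, n_B = 8)
Step 2: Count runs R = 10.
Step 3: Under H0 (random ordering), E[R] = 2*n_A*n_B/(n_A+n_B) + 1 = 2*8*8/16 + 1 = 9.0000.
        Var[R] = 2*n_A*n_B*(2*n_A*n_B - n_A - n_B) / ((n_A+n_B)^2 * (n_A+n_B-1)) = 14336/3840 = 3.7333.
        SD[R] = 1.9322.
Step 4: Continuity-corrected z = (R - 0.5 - E[R]) / SD[R] = (10 - 0.5 - 9.0000) / 1.9322 = 0.2588.
Step 5: Two-sided p-value via normal approximation = 2*(1 - Phi(|z|)) = 0.795809.
Step 6: alpha = 0.1. fail to reject H0.

R = 10, z = 0.2588, p = 0.795809, fail to reject H0.


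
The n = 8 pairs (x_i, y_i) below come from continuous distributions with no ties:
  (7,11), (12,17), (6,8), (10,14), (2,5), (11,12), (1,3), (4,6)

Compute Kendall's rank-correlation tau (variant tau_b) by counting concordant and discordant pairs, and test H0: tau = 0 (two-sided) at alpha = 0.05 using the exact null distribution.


Step 1: Enumerate the 28 unordered pairs (i,j) with i<j and classify each by sign(x_j-x_i) * sign(y_j-y_i).
  (1,2):dx=+5,dy=+6->C; (1,3):dx=-1,dy=-3->C; (1,4):dx=+3,dy=+3->C; (1,5):dx=-5,dy=-6->C
  (1,6):dx=+4,dy=+1->C; (1,7):dx=-6,dy=-8->C; (1,8):dx=-3,dy=-5->C; (2,3):dx=-6,dy=-9->C
  (2,4):dx=-2,dy=-3->C; (2,5):dx=-10,dy=-12->C; (2,6):dx=-1,dy=-5->C; (2,7):dx=-11,dy=-14->C
  (2,8):dx=-8,dy=-11->C; (3,4):dx=+4,dy=+6->C; (3,5):dx=-4,dy=-3->C; (3,6):dx=+5,dy=+4->C
  (3,7):dx=-5,dy=-5->C; (3,8):dx=-2,dy=-2->C; (4,5):dx=-8,dy=-9->C; (4,6):dx=+1,dy=-2->D
  (4,7):dx=-9,dy=-11->C; (4,8):dx=-6,dy=-8->C; (5,6):dx=+9,dy=+7->C; (5,7):dx=-1,dy=-2->C
  (5,8):dx=+2,dy=+1->C; (6,7):dx=-10,dy=-9->C; (6,8):dx=-7,dy=-6->C; (7,8):dx=+3,dy=+3->C
Step 2: C = 27, D = 1, total pairs = 28.
Step 3: tau = (C - D)/(n(n-1)/2) = (27 - 1)/28 = 0.928571.
Step 4: Exact two-sided p-value (enumerate n! = 40320 permutations of y under H0): p = 0.000397.
Step 5: alpha = 0.05. reject H0.

tau_b = 0.9286 (C=27, D=1), p = 0.000397, reject H0.


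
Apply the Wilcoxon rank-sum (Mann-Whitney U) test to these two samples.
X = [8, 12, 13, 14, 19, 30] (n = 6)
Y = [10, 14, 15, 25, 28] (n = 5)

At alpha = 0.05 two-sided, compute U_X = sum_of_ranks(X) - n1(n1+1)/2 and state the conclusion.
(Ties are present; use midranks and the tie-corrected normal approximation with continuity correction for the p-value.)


Step 1: Combine and sort all 11 observations; assign midranks.
sorted (value, group): (8,X), (10,Y), (12,X), (13,X), (14,X), (14,Y), (15,Y), (19,X), (25,Y), (28,Y), (30,X)
ranks: 8->1, 10->2, 12->3, 13->4, 14->5.5, 14->5.5, 15->7, 19->8, 25->9, 28->10, 30->11
Step 2: Rank sum for X: R1 = 1 + 3 + 4 + 5.5 + 8 + 11 = 32.5.
Step 3: U_X = R1 - n1(n1+1)/2 = 32.5 - 6*7/2 = 32.5 - 21 = 11.5.
       U_Y = n1*n2 - U_X = 30 - 11.5 = 18.5.
Step 4: Ties are present, so use the tie-corrected normal approximation (with continuity correction) for the p-value.
Step 5: p-value = 0.583025; compare to alpha = 0.05. fail to reject H0.

U_X = 11.5, p = 0.583025, fail to reject H0 at alpha = 0.05.


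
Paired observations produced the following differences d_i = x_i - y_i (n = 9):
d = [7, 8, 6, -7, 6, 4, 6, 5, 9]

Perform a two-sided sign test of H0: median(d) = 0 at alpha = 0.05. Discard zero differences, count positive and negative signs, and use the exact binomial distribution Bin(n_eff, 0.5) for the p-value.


Step 1: Discard zero differences. Original n = 9; n_eff = number of nonzero differences = 9.
Nonzero differences (with sign): +7, +8, +6, -7, +6, +4, +6, +5, +9
Step 2: Count signs: positive = 8, negative = 1.
Step 3: Under H0: P(positive) = 0.5, so the number of positives S ~ Bin(9, 0.5).
Step 4: Two-sided exact p-value = sum of Bin(9,0.5) probabilities at or below the observed probability = 0.039062.
Step 5: alpha = 0.05. reject H0.

n_eff = 9, pos = 8, neg = 1, p = 0.039062, reject H0.


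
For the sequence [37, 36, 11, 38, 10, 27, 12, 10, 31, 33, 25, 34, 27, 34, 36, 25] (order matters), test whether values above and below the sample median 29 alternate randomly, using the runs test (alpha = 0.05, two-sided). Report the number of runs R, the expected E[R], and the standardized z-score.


Step 1: Compute median = 29; label A = above, B = below.
Labels in order: AABABBBBAABABAAB  (n_A = 8, n_B = 8)
Step 2: Count runs R = 10.
Step 3: Under H0 (random ordering), E[R] = 2*n_A*n_B/(n_A+n_B) + 1 = 2*8*8/16 + 1 = 9.0000.
        Var[R] = 2*n_A*n_B*(2*n_A*n_B - n_A - n_B) / ((n_A+n_B)^2 * (n_A+n_B-1)) = 14336/3840 = 3.7333.
        SD[R] = 1.9322.
Step 4: Continuity-corrected z = (R - 0.5 - E[R]) / SD[R] = (10 - 0.5 - 9.0000) / 1.9322 = 0.2588.
Step 5: Two-sided p-value via normal approximation = 2*(1 - Phi(|z|)) = 0.795809.
Step 6: alpha = 0.05. fail to reject H0.

R = 10, z = 0.2588, p = 0.795809, fail to reject H0.


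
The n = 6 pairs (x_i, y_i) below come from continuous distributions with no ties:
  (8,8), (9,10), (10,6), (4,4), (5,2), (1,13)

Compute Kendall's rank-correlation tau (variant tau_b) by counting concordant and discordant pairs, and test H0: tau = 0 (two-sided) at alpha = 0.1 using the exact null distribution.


Step 1: Enumerate the 15 unordered pairs (i,j) with i<j and classify each by sign(x_j-x_i) * sign(y_j-y_i).
  (1,2):dx=+1,dy=+2->C; (1,3):dx=+2,dy=-2->D; (1,4):dx=-4,dy=-4->C; (1,5):dx=-3,dy=-6->C
  (1,6):dx=-7,dy=+5->D; (2,3):dx=+1,dy=-4->D; (2,4):dx=-5,dy=-6->C; (2,5):dx=-4,dy=-8->C
  (2,6):dx=-8,dy=+3->D; (3,4):dx=-6,dy=-2->C; (3,5):dx=-5,dy=-4->C; (3,6):dx=-9,dy=+7->D
  (4,5):dx=+1,dy=-2->D; (4,6):dx=-3,dy=+9->D; (5,6):dx=-4,dy=+11->D
Step 2: C = 7, D = 8, total pairs = 15.
Step 3: tau = (C - D)/(n(n-1)/2) = (7 - 8)/15 = -0.066667.
Step 4: Exact two-sided p-value (enumerate n! = 720 permutations of y under H0): p = 1.000000.
Step 5: alpha = 0.1. fail to reject H0.

tau_b = -0.0667 (C=7, D=8), p = 1.000000, fail to reject H0.


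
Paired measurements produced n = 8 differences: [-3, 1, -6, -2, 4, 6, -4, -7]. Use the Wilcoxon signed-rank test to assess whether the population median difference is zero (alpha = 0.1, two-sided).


Step 1: Drop any zero differences (none here) and take |d_i|.
|d| = [3, 1, 6, 2, 4, 6, 4, 7]
Step 2: Midrank |d_i| (ties get averaged ranks).
ranks: |3|->3, |1|->1, |6|->6.5, |2|->2, |4|->4.5, |6|->6.5, |4|->4.5, |7|->8
Step 3: Attach original signs; sum ranks with positive sign and with negative sign.
W+ = 1 + 4.5 + 6.5 = 12
W- = 3 + 6.5 + 2 + 4.5 + 8 = 24
(Check: W+ + W- = 36 should equal n(n+1)/2 = 36.)
Step 4: Test statistic W = min(W+, W-) = 12.
Step 5: Ties in |d|, so use the tie-corrected normal approximation.
        E[W] = n(n+1)/4 = 8*9/4 = 18.
        Tie groups: |d|=4 (t=2), |d|=6 (t=2); sum(t^3 - t) = 12.
        Var[W] = n(n+1)(2n+1)/24 - sum(t^3-t)/48 = 1224/24 - 12/48 = 50.75.
        z = (W - E[W]) / sqrt(Var[W]) = (12 - 18) / 7.1239 = -0.8422.
        Two-sided p = 2*Phi(z) = 0.399656.
Step 6: alpha = 0.1. fail to reject H0.

W+ = 12, W- = 24, W = min = 12, p = 0.399656, fail to reject H0.


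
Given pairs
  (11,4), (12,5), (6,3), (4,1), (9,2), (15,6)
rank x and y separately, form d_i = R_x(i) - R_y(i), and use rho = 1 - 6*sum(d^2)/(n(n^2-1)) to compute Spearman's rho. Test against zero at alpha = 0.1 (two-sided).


Step 1: Rank x and y separately (midranks; no ties here).
rank(x): 11->4, 12->5, 6->2, 4->1, 9->3, 15->6
rank(y): 4->4, 5->5, 3->3, 1->1, 2->2, 6->6
Step 2: d_i = R_x(i) - R_y(i); compute d_i^2.
  (4-4)^2=0, (5-5)^2=0, (2-3)^2=1, (1-1)^2=0, (3-2)^2=1, (6-6)^2=0
sum(d^2) = 2.
Step 3: rho = 1 - 6*2 / (6*(6^2 - 1)) = 1 - 12/210 = 0.942857.
Step 4: Under H0, t = rho * sqrt((n-2)/(1-rho^2)) = 5.6595 ~ t(4).
Step 5: Two-sided p-value from the t-distribution with 4 df = 0.004805.
Step 6: alpha = 0.1. reject H0.

rho = 0.9429, p = 0.004805, reject H0 at alpha = 0.1.


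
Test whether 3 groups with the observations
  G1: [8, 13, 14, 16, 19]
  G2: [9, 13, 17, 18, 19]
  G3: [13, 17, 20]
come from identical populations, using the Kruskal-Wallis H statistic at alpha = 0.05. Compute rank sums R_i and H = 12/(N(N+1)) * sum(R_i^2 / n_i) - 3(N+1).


Step 1: Combine all N = 13 observations and assign midranks.
sorted (value, group, rank): (8,G1,1), (9,G2,2), (13,G1,4), (13,G2,4), (13,G3,4), (14,G1,6), (16,G1,7), (17,G2,8.5), (17,G3,8.5), (18,G2,10), (19,G1,11.5), (19,G2,11.5), (20,G3,13)
Step 2: Sum ranks within each group.
R_1 = 29.5 (n_1 = 5)
R_2 = 36 (n_2 = 5)
R_3 = 25.5 (n_3 = 3)
Step 3: H = 12/(N(N+1)) * sum(R_i^2/n_i) - 3(N+1)
     = 12/(13*14) * (29.5^2/5 + 36^2/5 + 25.5^2/3) - 3*14
     = 0.065934 * 650 - 42
     = 0.857143.
Step 4: Ties present; correction factor C = 1 - 36/(13^3 - 13) = 0.983516. Corrected H = 0.857143 / 0.983516 = 0.871508.
Step 5: Under H0, H ~ chi^2(2); p-value = 0.646777.
Step 6: alpha = 0.05. fail to reject H0.

H = 0.8715, df = 2, p = 0.646777, fail to reject H0.


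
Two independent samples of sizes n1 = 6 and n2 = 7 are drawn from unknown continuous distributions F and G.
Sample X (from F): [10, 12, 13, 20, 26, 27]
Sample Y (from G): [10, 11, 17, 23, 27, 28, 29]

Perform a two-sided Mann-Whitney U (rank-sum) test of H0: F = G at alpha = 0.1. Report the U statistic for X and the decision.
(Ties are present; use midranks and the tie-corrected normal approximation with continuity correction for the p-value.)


Step 1: Combine and sort all 13 observations; assign midranks.
sorted (value, group): (10,X), (10,Y), (11,Y), (12,X), (13,X), (17,Y), (20,X), (23,Y), (26,X), (27,X), (27,Y), (28,Y), (29,Y)
ranks: 10->1.5, 10->1.5, 11->3, 12->4, 13->5, 17->6, 20->7, 23->8, 26->9, 27->10.5, 27->10.5, 28->12, 29->13
Step 2: Rank sum for X: R1 = 1.5 + 4 + 5 + 7 + 9 + 10.5 = 37.
Step 3: U_X = R1 - n1(n1+1)/2 = 37 - 6*7/2 = 37 - 21 = 16.
       U_Y = n1*n2 - U_X = 42 - 16 = 26.
Step 4: Ties are present, so use the tie-corrected normal approximation (with continuity correction) for the p-value.
Step 5: p-value = 0.519167; compare to alpha = 0.1. fail to reject H0.

U_X = 16, p = 0.519167, fail to reject H0 at alpha = 0.1.


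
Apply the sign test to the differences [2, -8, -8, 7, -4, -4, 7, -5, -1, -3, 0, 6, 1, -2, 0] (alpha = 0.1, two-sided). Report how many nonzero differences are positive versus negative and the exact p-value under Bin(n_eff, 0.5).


Step 1: Discard zero differences. Original n = 15; n_eff = number of nonzero differences = 13.
Nonzero differences (with sign): +2, -8, -8, +7, -4, -4, +7, -5, -1, -3, +6, +1, -2
Step 2: Count signs: positive = 5, negative = 8.
Step 3: Under H0: P(positive) = 0.5, so the number of positives S ~ Bin(13, 0.5).
Step 4: Two-sided exact p-value = sum of Bin(13,0.5) probabilities at or below the observed probability = 0.581055.
Step 5: alpha = 0.1. fail to reject H0.

n_eff = 13, pos = 5, neg = 8, p = 0.581055, fail to reject H0.


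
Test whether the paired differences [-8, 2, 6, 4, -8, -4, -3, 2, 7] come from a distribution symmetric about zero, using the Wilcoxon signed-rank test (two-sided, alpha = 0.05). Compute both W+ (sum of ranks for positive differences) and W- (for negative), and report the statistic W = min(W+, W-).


Step 1: Drop any zero differences (none here) and take |d_i|.
|d| = [8, 2, 6, 4, 8, 4, 3, 2, 7]
Step 2: Midrank |d_i| (ties get averaged ranks).
ranks: |8|->8.5, |2|->1.5, |6|->6, |4|->4.5, |8|->8.5, |4|->4.5, |3|->3, |2|->1.5, |7|->7
Step 3: Attach original signs; sum ranks with positive sign and with negative sign.
W+ = 1.5 + 6 + 4.5 + 1.5 + 7 = 20.5
W- = 8.5 + 8.5 + 4.5 + 3 = 24.5
(Check: W+ + W- = 45 should equal n(n+1)/2 = 45.)
Step 4: Test statistic W = min(W+, W-) = 20.5.
Step 5: Ties in |d|, so use the tie-corrected normal approximation.
        E[W] = n(n+1)/4 = 9*10/4 = 22.5.
        Tie groups: |d|=2 (t=2), |d|=4 (t=2), |d|=8 (t=2); sum(t^3 - t) = 18.
        Var[W] = n(n+1)(2n+1)/24 - sum(t^3-t)/48 = 1710/24 - 18/48 = 70.875.
        z = (W - E[W]) / sqrt(Var[W]) = (20.5 - 22.5) / 8.4187 = -0.2376.
        Two-sided p = 2*Phi(z) = 0.812218.
Step 6: alpha = 0.05. fail to reject H0.

W+ = 20.5, W- = 24.5, W = min = 20.5, p = 0.812218, fail to reject H0.


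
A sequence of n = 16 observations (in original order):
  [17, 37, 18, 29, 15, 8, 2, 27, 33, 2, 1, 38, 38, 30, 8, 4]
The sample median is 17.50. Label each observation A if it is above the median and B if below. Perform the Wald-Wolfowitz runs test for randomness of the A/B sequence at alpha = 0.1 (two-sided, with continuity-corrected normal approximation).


Step 1: Compute median = 17.50; label A = above, B = below.
Labels in order: BAAABBBAABBAAABB  (n_A = 8, n_B = 8)
Step 2: Count runs R = 7.
Step 3: Under H0 (random ordering), E[R] = 2*n_A*n_B/(n_A+n_B) + 1 = 2*8*8/16 + 1 = 9.0000.
        Var[R] = 2*n_A*n_B*(2*n_A*n_B - n_A - n_B) / ((n_A+n_B)^2 * (n_A+n_B-1)) = 14336/3840 = 3.7333.
        SD[R] = 1.9322.
Step 4: Continuity-corrected z = (R + 0.5 - E[R]) / SD[R] = (7 + 0.5 - 9.0000) / 1.9322 = -0.7763.
Step 5: Two-sided p-value via normal approximation = 2*(1 - Phi(|z|)) = 0.437558.
Step 6: alpha = 0.1. fail to reject H0.

R = 7, z = -0.7763, p = 0.437558, fail to reject H0.


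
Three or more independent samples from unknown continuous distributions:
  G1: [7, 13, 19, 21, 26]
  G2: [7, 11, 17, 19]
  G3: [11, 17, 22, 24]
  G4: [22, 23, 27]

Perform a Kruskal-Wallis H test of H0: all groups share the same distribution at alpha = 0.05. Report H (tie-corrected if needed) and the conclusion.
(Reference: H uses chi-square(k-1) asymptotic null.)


Step 1: Combine all N = 16 observations and assign midranks.
sorted (value, group, rank): (7,G1,1.5), (7,G2,1.5), (11,G2,3.5), (11,G3,3.5), (13,G1,5), (17,G2,6.5), (17,G3,6.5), (19,G1,8.5), (19,G2,8.5), (21,G1,10), (22,G3,11.5), (22,G4,11.5), (23,G4,13), (24,G3,14), (26,G1,15), (27,G4,16)
Step 2: Sum ranks within each group.
R_1 = 40 (n_1 = 5)
R_2 = 20 (n_2 = 4)
R_3 = 35.5 (n_3 = 4)
R_4 = 40.5 (n_4 = 3)
Step 3: H = 12/(N(N+1)) * sum(R_i^2/n_i) - 3(N+1)
     = 12/(16*17) * (40^2/5 + 20^2/4 + 35.5^2/4 + 40.5^2/3) - 3*17
     = 0.044118 * 1281.81 - 51
     = 5.550551.
Step 4: Ties present; correction factor C = 1 - 30/(16^3 - 16) = 0.992647. Corrected H = 5.550551 / 0.992647 = 5.591667.
Step 5: Under H0, H ~ chi^2(3); p-value = 0.133258.
Step 6: alpha = 0.05. fail to reject H0.

H = 5.5917, df = 3, p = 0.133258, fail to reject H0.


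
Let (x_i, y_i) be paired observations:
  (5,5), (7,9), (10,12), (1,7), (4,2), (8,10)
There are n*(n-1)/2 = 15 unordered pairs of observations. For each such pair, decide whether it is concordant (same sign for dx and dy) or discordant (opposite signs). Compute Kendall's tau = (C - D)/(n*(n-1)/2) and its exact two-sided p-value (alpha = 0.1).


Step 1: Enumerate the 15 unordered pairs (i,j) with i<j and classify each by sign(x_j-x_i) * sign(y_j-y_i).
  (1,2):dx=+2,dy=+4->C; (1,3):dx=+5,dy=+7->C; (1,4):dx=-4,dy=+2->D; (1,5):dx=-1,dy=-3->C
  (1,6):dx=+3,dy=+5->C; (2,3):dx=+3,dy=+3->C; (2,4):dx=-6,dy=-2->C; (2,5):dx=-3,dy=-7->C
  (2,6):dx=+1,dy=+1->C; (3,4):dx=-9,dy=-5->C; (3,5):dx=-6,dy=-10->C; (3,6):dx=-2,dy=-2->C
  (4,5):dx=+3,dy=-5->D; (4,6):dx=+7,dy=+3->C; (5,6):dx=+4,dy=+8->C
Step 2: C = 13, D = 2, total pairs = 15.
Step 3: tau = (C - D)/(n(n-1)/2) = (13 - 2)/15 = 0.733333.
Step 4: Exact two-sided p-value (enumerate n! = 720 permutations of y under H0): p = 0.055556.
Step 5: alpha = 0.1. reject H0.

tau_b = 0.7333 (C=13, D=2), p = 0.055556, reject H0.


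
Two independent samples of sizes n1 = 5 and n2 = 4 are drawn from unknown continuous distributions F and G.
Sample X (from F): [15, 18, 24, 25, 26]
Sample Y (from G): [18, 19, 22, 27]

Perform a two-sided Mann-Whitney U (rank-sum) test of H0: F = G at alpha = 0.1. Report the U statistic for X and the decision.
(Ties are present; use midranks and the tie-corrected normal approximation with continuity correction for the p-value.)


Step 1: Combine and sort all 9 observations; assign midranks.
sorted (value, group): (15,X), (18,X), (18,Y), (19,Y), (22,Y), (24,X), (25,X), (26,X), (27,Y)
ranks: 15->1, 18->2.5, 18->2.5, 19->4, 22->5, 24->6, 25->7, 26->8, 27->9
Step 2: Rank sum for X: R1 = 1 + 2.5 + 6 + 7 + 8 = 24.5.
Step 3: U_X = R1 - n1(n1+1)/2 = 24.5 - 5*6/2 = 24.5 - 15 = 9.5.
       U_Y = n1*n2 - U_X = 20 - 9.5 = 10.5.
Step 4: Ties are present, so use the tie-corrected normal approximation (with continuity correction) for the p-value.
Step 5: p-value = 1.000000; compare to alpha = 0.1. fail to reject H0.

U_X = 9.5, p = 1.000000, fail to reject H0 at alpha = 0.1.


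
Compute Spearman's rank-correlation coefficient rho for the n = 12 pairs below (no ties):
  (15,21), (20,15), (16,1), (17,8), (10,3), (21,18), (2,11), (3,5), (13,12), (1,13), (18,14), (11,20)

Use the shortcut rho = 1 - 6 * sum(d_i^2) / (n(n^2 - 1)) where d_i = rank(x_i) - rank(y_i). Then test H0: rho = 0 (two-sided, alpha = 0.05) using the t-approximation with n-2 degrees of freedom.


Step 1: Rank x and y separately (midranks; no ties here).
rank(x): 15->7, 20->11, 16->8, 17->9, 10->4, 21->12, 2->2, 3->3, 13->6, 1->1, 18->10, 11->5
rank(y): 21->12, 15->9, 1->1, 8->4, 3->2, 18->10, 11->5, 5->3, 12->6, 13->7, 14->8, 20->11
Step 2: d_i = R_x(i) - R_y(i); compute d_i^2.
  (7-12)^2=25, (11-9)^2=4, (8-1)^2=49, (9-4)^2=25, (4-2)^2=4, (12-10)^2=4, (2-5)^2=9, (3-3)^2=0, (6-6)^2=0, (1-7)^2=36, (10-8)^2=4, (5-11)^2=36
sum(d^2) = 196.
Step 3: rho = 1 - 6*196 / (12*(12^2 - 1)) = 1 - 1176/1716 = 0.314685.
Step 4: Under H0, t = rho * sqrt((n-2)/(1-rho^2)) = 1.0484 ~ t(10).
Step 5: Two-sided p-value from the t-distribution with 10 df = 0.319139.
Step 6: alpha = 0.05. fail to reject H0.

rho = 0.3147, p = 0.319139, fail to reject H0 at alpha = 0.05.


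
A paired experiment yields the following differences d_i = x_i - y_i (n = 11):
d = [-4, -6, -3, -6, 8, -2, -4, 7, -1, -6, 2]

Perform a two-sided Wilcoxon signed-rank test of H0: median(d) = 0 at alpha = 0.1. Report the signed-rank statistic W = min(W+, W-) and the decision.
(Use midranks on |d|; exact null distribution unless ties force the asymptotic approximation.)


Step 1: Drop any zero differences (none here) and take |d_i|.
|d| = [4, 6, 3, 6, 8, 2, 4, 7, 1, 6, 2]
Step 2: Midrank |d_i| (ties get averaged ranks).
ranks: |4|->5.5, |6|->8, |3|->4, |6|->8, |8|->11, |2|->2.5, |4|->5.5, |7|->10, |1|->1, |6|->8, |2|->2.5
Step 3: Attach original signs; sum ranks with positive sign and with negative sign.
W+ = 11 + 10 + 2.5 = 23.5
W- = 5.5 + 8 + 4 + 8 + 2.5 + 5.5 + 1 + 8 = 42.5
(Check: W+ + W- = 66 should equal n(n+1)/2 = 66.)
Step 4: Test statistic W = min(W+, W-) = 23.5.
Step 5: Ties in |d|, so use the tie-corrected normal approximation.
        E[W] = n(n+1)/4 = 11*12/4 = 33.
        Tie groups: |d|=2 (t=2), |d|=4 (t=2), |d|=6 (t=3); sum(t^3 - t) = 36.
        Var[W] = n(n+1)(2n+1)/24 - sum(t^3-t)/48 = 3036/24 - 36/48 = 125.75.
        z = (W - E[W]) / sqrt(Var[W]) = (23.5 - 33) / 11.2138 = -0.8472.
        Two-sided p = 2*Phi(z) = 0.396901.
Step 6: alpha = 0.1. fail to reject H0.

W+ = 23.5, W- = 42.5, W = min = 23.5, p = 0.396901, fail to reject H0.


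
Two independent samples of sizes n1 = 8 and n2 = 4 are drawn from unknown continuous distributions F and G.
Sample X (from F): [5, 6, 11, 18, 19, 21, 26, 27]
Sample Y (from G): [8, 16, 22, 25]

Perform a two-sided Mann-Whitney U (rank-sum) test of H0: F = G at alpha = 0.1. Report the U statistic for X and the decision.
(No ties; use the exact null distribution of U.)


Step 1: Combine and sort all 12 observations; assign midranks.
sorted (value, group): (5,X), (6,X), (8,Y), (11,X), (16,Y), (18,X), (19,X), (21,X), (22,Y), (25,Y), (26,X), (27,X)
ranks: 5->1, 6->2, 8->3, 11->4, 16->5, 18->6, 19->7, 21->8, 22->9, 25->10, 26->11, 27->12
Step 2: Rank sum for X: R1 = 1 + 2 + 4 + 6 + 7 + 8 + 11 + 12 = 51.
Step 3: U_X = R1 - n1(n1+1)/2 = 51 - 8*9/2 = 51 - 36 = 15.
       U_Y = n1*n2 - U_X = 32 - 15 = 17.
Step 4: No ties, so the exact null distribution of U (based on enumerating the C(12,8) = 495 equally likely rank assignments) gives the two-sided p-value.
Step 5: p-value = 0.933333; compare to alpha = 0.1. fail to reject H0.

U_X = 15, p = 0.933333, fail to reject H0 at alpha = 0.1.


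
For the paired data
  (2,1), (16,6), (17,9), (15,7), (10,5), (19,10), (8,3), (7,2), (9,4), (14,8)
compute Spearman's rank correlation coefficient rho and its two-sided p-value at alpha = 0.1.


Step 1: Rank x and y separately (midranks; no ties here).
rank(x): 2->1, 16->8, 17->9, 15->7, 10->5, 19->10, 8->3, 7->2, 9->4, 14->6
rank(y): 1->1, 6->6, 9->9, 7->7, 5->5, 10->10, 3->3, 2->2, 4->4, 8->8
Step 2: d_i = R_x(i) - R_y(i); compute d_i^2.
  (1-1)^2=0, (8-6)^2=4, (9-9)^2=0, (7-7)^2=0, (5-5)^2=0, (10-10)^2=0, (3-3)^2=0, (2-2)^2=0, (4-4)^2=0, (6-8)^2=4
sum(d^2) = 8.
Step 3: rho = 1 - 6*8 / (10*(10^2 - 1)) = 1 - 48/990 = 0.951515.
Step 4: Under H0, t = rho * sqrt((n-2)/(1-rho^2)) = 8.7493 ~ t(8).
Step 5: Two-sided p-value from the t-distribution with 8 df = 0.000023.
Step 6: alpha = 0.1. reject H0.

rho = 0.9515, p = 0.000023, reject H0 at alpha = 0.1.


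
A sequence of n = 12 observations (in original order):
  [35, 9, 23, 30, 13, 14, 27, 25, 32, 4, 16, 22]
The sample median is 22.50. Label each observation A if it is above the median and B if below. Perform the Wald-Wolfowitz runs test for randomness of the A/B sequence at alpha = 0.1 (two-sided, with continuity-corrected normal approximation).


Step 1: Compute median = 22.50; label A = above, B = below.
Labels in order: ABAABBAAABBB  (n_A = 6, n_B = 6)
Step 2: Count runs R = 6.
Step 3: Under H0 (random ordering), E[R] = 2*n_A*n_B/(n_A+n_B) + 1 = 2*6*6/12 + 1 = 7.0000.
        Var[R] = 2*n_A*n_B*(2*n_A*n_B - n_A - n_B) / ((n_A+n_B)^2 * (n_A+n_B-1)) = 4320/1584 = 2.7273.
        SD[R] = 1.6514.
Step 4: Continuity-corrected z = (R + 0.5 - E[R]) / SD[R] = (6 + 0.5 - 7.0000) / 1.6514 = -0.3028.
Step 5: Two-sided p-value via normal approximation = 2*(1 - Phi(|z|)) = 0.762069.
Step 6: alpha = 0.1. fail to reject H0.

R = 6, z = -0.3028, p = 0.762069, fail to reject H0.


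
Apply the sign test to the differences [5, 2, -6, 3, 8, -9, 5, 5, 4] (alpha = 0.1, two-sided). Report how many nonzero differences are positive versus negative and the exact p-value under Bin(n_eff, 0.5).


Step 1: Discard zero differences. Original n = 9; n_eff = number of nonzero differences = 9.
Nonzero differences (with sign): +5, +2, -6, +3, +8, -9, +5, +5, +4
Step 2: Count signs: positive = 7, negative = 2.
Step 3: Under H0: P(positive) = 0.5, so the number of positives S ~ Bin(9, 0.5).
Step 4: Two-sided exact p-value = sum of Bin(9,0.5) probabilities at or below the observed probability = 0.179688.
Step 5: alpha = 0.1. fail to reject H0.

n_eff = 9, pos = 7, neg = 2, p = 0.179688, fail to reject H0.


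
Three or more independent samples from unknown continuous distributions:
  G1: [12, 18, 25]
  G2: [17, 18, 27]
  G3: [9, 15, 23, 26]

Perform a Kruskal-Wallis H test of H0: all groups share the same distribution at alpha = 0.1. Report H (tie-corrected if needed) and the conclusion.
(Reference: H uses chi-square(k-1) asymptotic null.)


Step 1: Combine all N = 10 observations and assign midranks.
sorted (value, group, rank): (9,G3,1), (12,G1,2), (15,G3,3), (17,G2,4), (18,G1,5.5), (18,G2,5.5), (23,G3,7), (25,G1,8), (26,G3,9), (27,G2,10)
Step 2: Sum ranks within each group.
R_1 = 15.5 (n_1 = 3)
R_2 = 19.5 (n_2 = 3)
R_3 = 20 (n_3 = 4)
Step 3: H = 12/(N(N+1)) * sum(R_i^2/n_i) - 3(N+1)
     = 12/(10*11) * (15.5^2/3 + 19.5^2/3 + 20^2/4) - 3*11
     = 0.109091 * 306.833 - 33
     = 0.472727.
Step 4: Ties present; correction factor C = 1 - 6/(10^3 - 10) = 0.993939. Corrected H = 0.472727 / 0.993939 = 0.475610.
Step 5: Under H0, H ~ chi^2(2); p-value = 0.788357.
Step 6: alpha = 0.1. fail to reject H0.

H = 0.4756, df = 2, p = 0.788357, fail to reject H0.


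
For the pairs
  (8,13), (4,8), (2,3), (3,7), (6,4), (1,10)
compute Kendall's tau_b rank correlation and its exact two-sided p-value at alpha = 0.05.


Step 1: Enumerate the 15 unordered pairs (i,j) with i<j and classify each by sign(x_j-x_i) * sign(y_j-y_i).
  (1,2):dx=-4,dy=-5->C; (1,3):dx=-6,dy=-10->C; (1,4):dx=-5,dy=-6->C; (1,5):dx=-2,dy=-9->C
  (1,6):dx=-7,dy=-3->C; (2,3):dx=-2,dy=-5->C; (2,4):dx=-1,dy=-1->C; (2,5):dx=+2,dy=-4->D
  (2,6):dx=-3,dy=+2->D; (3,4):dx=+1,dy=+4->C; (3,5):dx=+4,dy=+1->C; (3,6):dx=-1,dy=+7->D
  (4,5):dx=+3,dy=-3->D; (4,6):dx=-2,dy=+3->D; (5,6):dx=-5,dy=+6->D
Step 2: C = 9, D = 6, total pairs = 15.
Step 3: tau = (C - D)/(n(n-1)/2) = (9 - 6)/15 = 0.200000.
Step 4: Exact two-sided p-value (enumerate n! = 720 permutations of y under H0): p = 0.719444.
Step 5: alpha = 0.05. fail to reject H0.

tau_b = 0.2000 (C=9, D=6), p = 0.719444, fail to reject H0.


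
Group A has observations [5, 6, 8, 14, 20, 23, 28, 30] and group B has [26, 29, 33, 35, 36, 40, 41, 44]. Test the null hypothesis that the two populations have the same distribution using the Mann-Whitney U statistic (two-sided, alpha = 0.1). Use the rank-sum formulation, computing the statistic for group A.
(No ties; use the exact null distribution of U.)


Step 1: Combine and sort all 16 observations; assign midranks.
sorted (value, group): (5,X), (6,X), (8,X), (14,X), (20,X), (23,X), (26,Y), (28,X), (29,Y), (30,X), (33,Y), (35,Y), (36,Y), (40,Y), (41,Y), (44,Y)
ranks: 5->1, 6->2, 8->3, 14->4, 20->5, 23->6, 26->7, 28->8, 29->9, 30->10, 33->11, 35->12, 36->13, 40->14, 41->15, 44->16
Step 2: Rank sum for X: R1 = 1 + 2 + 3 + 4 + 5 + 6 + 8 + 10 = 39.
Step 3: U_X = R1 - n1(n1+1)/2 = 39 - 8*9/2 = 39 - 36 = 3.
       U_Y = n1*n2 - U_X = 64 - 3 = 61.
Step 4: No ties, so the exact null distribution of U (based on enumerating the C(16,8) = 12870 equally likely rank assignments) gives the two-sided p-value.
Step 5: p-value = 0.001088; compare to alpha = 0.1. reject H0.

U_X = 3, p = 0.001088, reject H0 at alpha = 0.1.


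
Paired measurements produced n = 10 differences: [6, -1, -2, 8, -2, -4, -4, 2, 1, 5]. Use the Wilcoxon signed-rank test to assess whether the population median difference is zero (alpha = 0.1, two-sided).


Step 1: Drop any zero differences (none here) and take |d_i|.
|d| = [6, 1, 2, 8, 2, 4, 4, 2, 1, 5]
Step 2: Midrank |d_i| (ties get averaged ranks).
ranks: |6|->9, |1|->1.5, |2|->4, |8|->10, |2|->4, |4|->6.5, |4|->6.5, |2|->4, |1|->1.5, |5|->8
Step 3: Attach original signs; sum ranks with positive sign and with negative sign.
W+ = 9 + 10 + 4 + 1.5 + 8 = 32.5
W- = 1.5 + 4 + 4 + 6.5 + 6.5 = 22.5
(Check: W+ + W- = 55 should equal n(n+1)/2 = 55.)
Step 4: Test statistic W = min(W+, W-) = 22.5.
Step 5: Ties in |d|, so use the tie-corrected normal approximation.
        E[W] = n(n+1)/4 = 10*11/4 = 27.5.
        Tie groups: |d|=1 (t=2), |d|=2 (t=3), |d|=4 (t=2); sum(t^3 - t) = 36.
        Var[W] = n(n+1)(2n+1)/24 - sum(t^3-t)/48 = 2310/24 - 36/48 = 95.5.
        z = (W - E[W]) / sqrt(Var[W]) = (22.5 - 27.5) / 9.7724 = -0.5116.
        Two-sided p = 2*Phi(z) = 0.608900.
Step 6: alpha = 0.1. fail to reject H0.

W+ = 32.5, W- = 22.5, W = min = 22.5, p = 0.608900, fail to reject H0.


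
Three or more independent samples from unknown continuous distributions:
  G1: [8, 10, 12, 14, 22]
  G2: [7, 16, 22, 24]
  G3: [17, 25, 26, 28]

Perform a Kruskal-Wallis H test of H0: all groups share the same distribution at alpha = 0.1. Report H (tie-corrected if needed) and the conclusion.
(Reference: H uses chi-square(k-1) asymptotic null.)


Step 1: Combine all N = 13 observations and assign midranks.
sorted (value, group, rank): (7,G2,1), (8,G1,2), (10,G1,3), (12,G1,4), (14,G1,5), (16,G2,6), (17,G3,7), (22,G1,8.5), (22,G2,8.5), (24,G2,10), (25,G3,11), (26,G3,12), (28,G3,13)
Step 2: Sum ranks within each group.
R_1 = 22.5 (n_1 = 5)
R_2 = 25.5 (n_2 = 4)
R_3 = 43 (n_3 = 4)
Step 3: H = 12/(N(N+1)) * sum(R_i^2/n_i) - 3(N+1)
     = 12/(13*14) * (22.5^2/5 + 25.5^2/4 + 43^2/4) - 3*14
     = 0.065934 * 726.062 - 42
     = 5.872253.
Step 4: Ties present; correction factor C = 1 - 6/(13^3 - 13) = 0.997253. Corrected H = 5.872253 / 0.997253 = 5.888430.
Step 5: Under H0, H ~ chi^2(2); p-value = 0.052643.
Step 6: alpha = 0.1. reject H0.

H = 5.8884, df = 2, p = 0.052643, reject H0.


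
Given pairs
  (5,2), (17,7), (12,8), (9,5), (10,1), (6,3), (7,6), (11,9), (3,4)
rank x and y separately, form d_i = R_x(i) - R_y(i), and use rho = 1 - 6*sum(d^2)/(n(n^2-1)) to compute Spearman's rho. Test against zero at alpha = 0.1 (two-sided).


Step 1: Rank x and y separately (midranks; no ties here).
rank(x): 5->2, 17->9, 12->8, 9->5, 10->6, 6->3, 7->4, 11->7, 3->1
rank(y): 2->2, 7->7, 8->8, 5->5, 1->1, 3->3, 6->6, 9->9, 4->4
Step 2: d_i = R_x(i) - R_y(i); compute d_i^2.
  (2-2)^2=0, (9-7)^2=4, (8-8)^2=0, (5-5)^2=0, (6-1)^2=25, (3-3)^2=0, (4-6)^2=4, (7-9)^2=4, (1-4)^2=9
sum(d^2) = 46.
Step 3: rho = 1 - 6*46 / (9*(9^2 - 1)) = 1 - 276/720 = 0.616667.
Step 4: Under H0, t = rho * sqrt((n-2)/(1-rho^2)) = 2.0725 ~ t(7).
Step 5: Two-sided p-value from the t-distribution with 7 df = 0.076929.
Step 6: alpha = 0.1. reject H0.

rho = 0.6167, p = 0.076929, reject H0 at alpha = 0.1.


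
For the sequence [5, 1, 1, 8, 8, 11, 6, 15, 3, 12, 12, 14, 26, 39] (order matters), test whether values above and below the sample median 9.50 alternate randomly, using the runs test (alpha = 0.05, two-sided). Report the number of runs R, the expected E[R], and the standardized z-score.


Step 1: Compute median = 9.50; label A = above, B = below.
Labels in order: BBBBBABABAAAAA  (n_A = 7, n_B = 7)
Step 2: Count runs R = 6.
Step 3: Under H0 (random ordering), E[R] = 2*n_A*n_B/(n_A+n_B) + 1 = 2*7*7/14 + 1 = 8.0000.
        Var[R] = 2*n_A*n_B*(2*n_A*n_B - n_A - n_B) / ((n_A+n_B)^2 * (n_A+n_B-1)) = 8232/2548 = 3.2308.
        SD[R] = 1.7974.
Step 4: Continuity-corrected z = (R + 0.5 - E[R]) / SD[R] = (6 + 0.5 - 8.0000) / 1.7974 = -0.8345.
Step 5: Two-sided p-value via normal approximation = 2*(1 - Phi(|z|)) = 0.403986.
Step 6: alpha = 0.05. fail to reject H0.

R = 6, z = -0.8345, p = 0.403986, fail to reject H0.


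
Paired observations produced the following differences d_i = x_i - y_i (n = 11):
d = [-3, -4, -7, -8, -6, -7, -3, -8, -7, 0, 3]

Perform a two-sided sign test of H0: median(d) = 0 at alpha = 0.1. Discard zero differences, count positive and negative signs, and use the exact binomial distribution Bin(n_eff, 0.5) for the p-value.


Step 1: Discard zero differences. Original n = 11; n_eff = number of nonzero differences = 10.
Nonzero differences (with sign): -3, -4, -7, -8, -6, -7, -3, -8, -7, +3
Step 2: Count signs: positive = 1, negative = 9.
Step 3: Under H0: P(positive) = 0.5, so the number of positives S ~ Bin(10, 0.5).
Step 4: Two-sided exact p-value = sum of Bin(10,0.5) probabilities at or below the observed probability = 0.021484.
Step 5: alpha = 0.1. reject H0.

n_eff = 10, pos = 1, neg = 9, p = 0.021484, reject H0.


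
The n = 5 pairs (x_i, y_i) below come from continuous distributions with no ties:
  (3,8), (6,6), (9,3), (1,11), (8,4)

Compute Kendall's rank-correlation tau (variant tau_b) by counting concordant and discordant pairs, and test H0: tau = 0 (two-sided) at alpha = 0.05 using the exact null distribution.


Step 1: Enumerate the 10 unordered pairs (i,j) with i<j and classify each by sign(x_j-x_i) * sign(y_j-y_i).
  (1,2):dx=+3,dy=-2->D; (1,3):dx=+6,dy=-5->D; (1,4):dx=-2,dy=+3->D; (1,5):dx=+5,dy=-4->D
  (2,3):dx=+3,dy=-3->D; (2,4):dx=-5,dy=+5->D; (2,5):dx=+2,dy=-2->D; (3,4):dx=-8,dy=+8->D
  (3,5):dx=-1,dy=+1->D; (4,5):dx=+7,dy=-7->D
Step 2: C = 0, D = 10, total pairs = 10.
Step 3: tau = (C - D)/(n(n-1)/2) = (0 - 10)/10 = -1.000000.
Step 4: Exact two-sided p-value (enumerate n! = 120 permutations of y under H0): p = 0.016667.
Step 5: alpha = 0.05. reject H0.

tau_b = -1.0000 (C=0, D=10), p = 0.016667, reject H0.


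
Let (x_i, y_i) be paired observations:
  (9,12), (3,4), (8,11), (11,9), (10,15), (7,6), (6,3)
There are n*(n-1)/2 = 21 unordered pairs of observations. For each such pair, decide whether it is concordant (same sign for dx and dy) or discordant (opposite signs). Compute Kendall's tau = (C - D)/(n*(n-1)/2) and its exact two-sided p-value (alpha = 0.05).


Step 1: Enumerate the 21 unordered pairs (i,j) with i<j and classify each by sign(x_j-x_i) * sign(y_j-y_i).
  (1,2):dx=-6,dy=-8->C; (1,3):dx=-1,dy=-1->C; (1,4):dx=+2,dy=-3->D; (1,5):dx=+1,dy=+3->C
  (1,6):dx=-2,dy=-6->C; (1,7):dx=-3,dy=-9->C; (2,3):dx=+5,dy=+7->C; (2,4):dx=+8,dy=+5->C
  (2,5):dx=+7,dy=+11->C; (2,6):dx=+4,dy=+2->C; (2,7):dx=+3,dy=-1->D; (3,4):dx=+3,dy=-2->D
  (3,5):dx=+2,dy=+4->C; (3,6):dx=-1,dy=-5->C; (3,7):dx=-2,dy=-8->C; (4,5):dx=-1,dy=+6->D
  (4,6):dx=-4,dy=-3->C; (4,7):dx=-5,dy=-6->C; (5,6):dx=-3,dy=-9->C; (5,7):dx=-4,dy=-12->C
  (6,7):dx=-1,dy=-3->C
Step 2: C = 17, D = 4, total pairs = 21.
Step 3: tau = (C - D)/(n(n-1)/2) = (17 - 4)/21 = 0.619048.
Step 4: Exact two-sided p-value (enumerate n! = 5040 permutations of y under H0): p = 0.069048.
Step 5: alpha = 0.05. fail to reject H0.

tau_b = 0.6190 (C=17, D=4), p = 0.069048, fail to reject H0.


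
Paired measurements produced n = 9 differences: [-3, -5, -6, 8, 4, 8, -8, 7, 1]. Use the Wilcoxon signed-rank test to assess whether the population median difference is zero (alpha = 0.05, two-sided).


Step 1: Drop any zero differences (none here) and take |d_i|.
|d| = [3, 5, 6, 8, 4, 8, 8, 7, 1]
Step 2: Midrank |d_i| (ties get averaged ranks).
ranks: |3|->2, |5|->4, |6|->5, |8|->8, |4|->3, |8|->8, |8|->8, |7|->6, |1|->1
Step 3: Attach original signs; sum ranks with positive sign and with negative sign.
W+ = 8 + 3 + 8 + 6 + 1 = 26
W- = 2 + 4 + 5 + 8 = 19
(Check: W+ + W- = 45 should equal n(n+1)/2 = 45.)
Step 4: Test statistic W = min(W+, W-) = 19.
Step 5: Ties in |d|, so use the tie-corrected normal approximation.
        E[W] = n(n+1)/4 = 9*10/4 = 22.5.
        Tie groups: |d|=8 (t=3); sum(t^3 - t) = 24.
        Var[W] = n(n+1)(2n+1)/24 - sum(t^3-t)/48 = 1710/24 - 24/48 = 70.75.
        z = (W - E[W]) / sqrt(Var[W]) = (19 - 22.5) / 8.4113 = -0.4161.
        Two-sided p = 2*Phi(z) = 0.677332.
Step 6: alpha = 0.05. fail to reject H0.

W+ = 26, W- = 19, W = min = 19, p = 0.677332, fail to reject H0.


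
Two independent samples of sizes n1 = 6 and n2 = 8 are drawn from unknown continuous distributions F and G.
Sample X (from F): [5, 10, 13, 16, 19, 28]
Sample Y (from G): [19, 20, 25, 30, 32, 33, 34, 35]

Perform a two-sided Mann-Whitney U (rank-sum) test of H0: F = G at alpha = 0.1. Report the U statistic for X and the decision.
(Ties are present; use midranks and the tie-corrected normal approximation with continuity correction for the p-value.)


Step 1: Combine and sort all 14 observations; assign midranks.
sorted (value, group): (5,X), (10,X), (13,X), (16,X), (19,X), (19,Y), (20,Y), (25,Y), (28,X), (30,Y), (32,Y), (33,Y), (34,Y), (35,Y)
ranks: 5->1, 10->2, 13->3, 16->4, 19->5.5, 19->5.5, 20->7, 25->8, 28->9, 30->10, 32->11, 33->12, 34->13, 35->14
Step 2: Rank sum for X: R1 = 1 + 2 + 3 + 4 + 5.5 + 9 = 24.5.
Step 3: U_X = R1 - n1(n1+1)/2 = 24.5 - 6*7/2 = 24.5 - 21 = 3.5.
       U_Y = n1*n2 - U_X = 48 - 3.5 = 44.5.
Step 4: Ties are present, so use the tie-corrected normal approximation (with continuity correction) for the p-value.
Step 5: p-value = 0.009743; compare to alpha = 0.1. reject H0.

U_X = 3.5, p = 0.009743, reject H0 at alpha = 0.1.
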